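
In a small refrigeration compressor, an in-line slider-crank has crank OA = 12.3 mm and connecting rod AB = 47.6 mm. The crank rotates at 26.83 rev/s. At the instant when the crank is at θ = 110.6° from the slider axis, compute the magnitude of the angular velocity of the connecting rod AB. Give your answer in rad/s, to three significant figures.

15.8

ω = 168.6 rad/s (converted from 26.83 rev/s).
The rod makes angle φ with the slider axis where L sinφ = r sinθ; differentiating, L cosφ·φ̇ = r ω cosθ.
L cosφ = √(L² − r² sin²θ) = 0.046187 m.
|ω_rod| = r ω |cosθ| / √(L² − r² sin²θ) = 0.0123·168.6·0.35184/0.046187 = 15.796 rad/s.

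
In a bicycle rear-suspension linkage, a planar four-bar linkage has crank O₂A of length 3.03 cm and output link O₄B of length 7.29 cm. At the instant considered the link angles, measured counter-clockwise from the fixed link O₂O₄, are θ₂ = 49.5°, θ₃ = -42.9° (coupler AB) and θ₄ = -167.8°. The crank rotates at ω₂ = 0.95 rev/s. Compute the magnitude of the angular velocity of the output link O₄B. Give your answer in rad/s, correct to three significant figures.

3.02

ω₂ = 5.969 rad/s (from 0.95 rev/s).
Differentiating the loop-closure r₂e^{iθ₂}+r₃e^{iθ₃}=r₁+r₄e^{iθ₄} gives r₂ω₂e^{iθ₂}+r₃ω₃e^{iθ₃}=r₄ω₄e^{iθ₄}.
Eliminating the other unknown: ω₄ = r₂ω₂ sin(θ₂−θ₃) / [r₄ sin(θ₄−θ₃)].
Numerator sine = +0.99912; denominator sine = -0.82015.
Result = 0.0303·5.969·(+0.99912) / (0.0729·(-0.82015)) = -3.0223 rad/s; magnitude 3.0223 rad/s.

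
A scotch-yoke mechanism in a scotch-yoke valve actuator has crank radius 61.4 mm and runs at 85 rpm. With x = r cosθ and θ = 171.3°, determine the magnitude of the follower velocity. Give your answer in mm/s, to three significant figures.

82.7

ω = 8.901 rad/s (from 85 rpm).
x = r cosθ ⇒ ẋ = −rω sinθ.
|v| = rω|sinθ| = 0.0614·8.901·|sin 171.3°| = 0.082669 m/s = 82.669 mm/s.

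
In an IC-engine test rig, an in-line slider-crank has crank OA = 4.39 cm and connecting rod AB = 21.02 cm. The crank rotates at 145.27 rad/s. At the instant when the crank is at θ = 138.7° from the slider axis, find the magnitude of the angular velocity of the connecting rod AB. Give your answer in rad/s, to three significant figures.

ω = 145.3 rad/s
The rod makes angle φ with the slider axis where L sinφ = r sinθ; differentiating, L cosφ·φ̇ = r ω cosθ.
L cosφ = √(L² − r² sin²θ) = 0.20819 m.
|ω_rod| = r ω |cosθ| / √(L² − r² sin²θ) = 0.0439·145.3·0.75126/0.20819 = 23.013 rad/s.

23.0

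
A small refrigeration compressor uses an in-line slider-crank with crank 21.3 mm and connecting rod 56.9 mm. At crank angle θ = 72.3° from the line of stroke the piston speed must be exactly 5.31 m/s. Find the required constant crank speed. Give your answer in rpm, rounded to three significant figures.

For an in-line slider-crank, |v_piston| = rω|sinθ|·[1 + r cosθ/√(L² − r² sin²θ)].
With r = 0.0213 m, L = 0.0569 m, θ = 72.3°: the bracketed kinematic factor |dx/dθ| = 0.022764 m.
ω = v/|dx/dθ| = 5.31/0.022764 = 233.27 rad/s.
N = 60ω/(2π) = 2227.5 rpm.

2230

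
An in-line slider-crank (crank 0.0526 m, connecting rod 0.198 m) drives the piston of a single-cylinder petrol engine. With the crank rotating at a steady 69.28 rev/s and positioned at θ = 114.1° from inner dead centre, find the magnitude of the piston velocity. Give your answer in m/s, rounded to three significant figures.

ω = 2π·69.3 = 435.3 rad/s
For an in-line slider-crank, x = r cosθ + √(L² − r² sin²θ), so v = −rω sinθ·[1 + r cosθ/√(L² − r² sin²θ)].
With r = 0.0526 m, L = 0.198 m, θ = 114.1°: √(L² − r² sin²θ) = 0.19209 m.
v = −0.0526·435.3·0.91283·[1 + 0.0526·-0.40833/0.19209] = -18.564 m/s.
|v| = 18.564 m/s.

18.6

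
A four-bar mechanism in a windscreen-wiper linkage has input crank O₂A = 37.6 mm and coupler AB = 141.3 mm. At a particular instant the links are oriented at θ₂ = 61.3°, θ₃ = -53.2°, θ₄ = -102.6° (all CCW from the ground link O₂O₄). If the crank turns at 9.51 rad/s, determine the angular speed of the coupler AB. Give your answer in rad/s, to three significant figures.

ω₂ = 9.51 rad/s
Differentiating the loop-closure r₂e^{iθ₂}+r₃e^{iθ₃}=r₁+r₄e^{iθ₄} gives r₂ω₂e^{iθ₂}+r₃ω₃e^{iθ₃}=r₄ω₄e^{iθ₄}.
Eliminating the other unknown: ω₃ = r₂ω₂ sin(θ₄−θ₂) / [r₃ sin(θ₃−θ₄)].
Numerator sine = -0.27731; denominator sine = +0.75927.
Result = 0.0376·9.51·(-0.27731) / (0.1413·(+0.75927)) = -0.92428 rad/s; magnitude 0.92428 rad/s.

0.924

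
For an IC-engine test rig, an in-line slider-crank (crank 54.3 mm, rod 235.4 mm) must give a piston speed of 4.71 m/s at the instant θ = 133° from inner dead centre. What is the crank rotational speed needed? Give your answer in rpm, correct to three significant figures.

1350

For an in-line slider-crank, |v_piston| = rω|sinθ|·[1 + r cosθ/√(L² − r² sin²θ)].
With r = 0.0543 m, L = 0.2354 m, θ = 133°: the bracketed kinematic factor |dx/dθ| = 0.033374 m.
ω = v/|dx/dθ| = 4.71/0.033374 = 141.13 rad/s.
N = 60ω/(2π) = 1347.7 rpm.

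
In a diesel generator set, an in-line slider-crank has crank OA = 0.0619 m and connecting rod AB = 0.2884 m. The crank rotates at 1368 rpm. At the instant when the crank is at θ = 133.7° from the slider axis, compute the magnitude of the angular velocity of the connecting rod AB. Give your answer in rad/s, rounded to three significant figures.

21.5

ω = 143.3 rad/s (converted from 1368 rpm).
The rod makes angle φ with the slider axis where L sinφ = r sinθ; differentiating, L cosφ·φ̇ = r ω cosθ.
L cosφ = √(L² − r² sin²θ) = 0.28491 m.
|ω_rod| = r ω |cosθ| / √(L² − r² sin²θ) = 0.0619·143.3·0.69088/0.28491 = 21.503 rad/s.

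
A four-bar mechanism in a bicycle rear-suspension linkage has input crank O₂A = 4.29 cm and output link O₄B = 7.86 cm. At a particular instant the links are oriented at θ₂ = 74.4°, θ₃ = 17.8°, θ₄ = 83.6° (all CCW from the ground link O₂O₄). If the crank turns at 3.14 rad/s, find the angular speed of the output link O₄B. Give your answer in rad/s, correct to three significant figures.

1.57

ω₂ = 3.14 rad/s
Differentiating the loop-closure r₂e^{iθ₂}+r₃e^{iθ₃}=r₁+r₄e^{iθ₄} gives r₂ω₂e^{iθ₂}+r₃ω₃e^{iθ₃}=r₄ω₄e^{iθ₄}.
Eliminating the other unknown: ω₄ = r₂ω₂ sin(θ₂−θ₃) / [r₄ sin(θ₄−θ₃)].
Numerator sine = +0.83485; denominator sine = +0.91212.
Result = 0.0429·3.14·(+0.83485) / (0.0786·(+0.91212)) = +1.5686 rad/s; magnitude 1.5686 rad/s.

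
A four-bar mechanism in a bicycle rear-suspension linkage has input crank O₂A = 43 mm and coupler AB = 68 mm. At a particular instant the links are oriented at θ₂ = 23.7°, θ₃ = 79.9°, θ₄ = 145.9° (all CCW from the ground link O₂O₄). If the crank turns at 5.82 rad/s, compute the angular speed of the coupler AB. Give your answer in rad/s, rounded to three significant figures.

3.41

ω₂ = 5.82 rad/s
Differentiating the loop-closure r₂e^{iθ₂}+r₃e^{iθ₃}=r₁+r₄e^{iθ₄} gives r₂ω₂e^{iθ₂}+r₃ω₃e^{iθ₃}=r₄ω₄e^{iθ₄}.
Eliminating the other unknown: ω₃ = r₂ω₂ sin(θ₄−θ₂) / [r₃ sin(θ₃−θ₄)].
Numerator sine = +0.84619; denominator sine = -0.91355.
Result = 0.043·5.82·(+0.84619) / (0.068·(-0.91355)) = -3.409 rad/s; magnitude 3.409 rad/s.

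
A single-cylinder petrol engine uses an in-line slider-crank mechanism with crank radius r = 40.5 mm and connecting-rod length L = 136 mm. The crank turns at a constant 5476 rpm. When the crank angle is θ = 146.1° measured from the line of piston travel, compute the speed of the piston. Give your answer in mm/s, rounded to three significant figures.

ω = 2π·5476/60 = 573.4 rad/s
For an in-line slider-crank, x = r cosθ + √(L² − r² sin²θ), so v = −rω sinθ·[1 + r cosθ/√(L² − r² sin²θ)].
With r = 0.0405 m, L = 0.136 m, θ = 146.1°: √(L² − r² sin²θ) = 0.13411 m.
v = −0.0405·573.4·0.55775·[1 + 0.0405·-0.83001/0.13411] = -9.7066 m/s.
|v| = 9.7066 m/s = 9706.6 mm/s.

9710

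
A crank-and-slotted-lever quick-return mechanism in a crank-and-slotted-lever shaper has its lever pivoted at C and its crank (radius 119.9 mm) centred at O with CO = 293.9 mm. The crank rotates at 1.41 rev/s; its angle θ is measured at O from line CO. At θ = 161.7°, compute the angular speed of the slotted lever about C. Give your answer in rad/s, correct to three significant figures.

5.00

ω = 8.859 rad/s (from 1.41 rev/s).
Crank pin A relative to C: A = (d + r cosθ, r sinθ); lever angle φ = atan2(r sinθ, d + r cosθ).
Differentiating tanφ: φ̇ = rω(d cosθ + r)/(d² + r² + 2dr cosθ).
d² + r² + 2dr cosθ = |CA|² = 0.0338404 m²;  d cosθ + r = -0.15914 m.
|ω_lever| = |0.1199·8.859·-0.15914| / 0.0338404 = 4.9952 rad/s.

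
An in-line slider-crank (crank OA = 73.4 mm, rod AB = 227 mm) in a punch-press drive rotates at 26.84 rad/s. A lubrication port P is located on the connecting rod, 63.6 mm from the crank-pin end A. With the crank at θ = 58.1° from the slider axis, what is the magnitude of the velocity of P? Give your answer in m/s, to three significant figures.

1.91

ω = 26.84 rad/s.  Crank-pin speed |V_A| = rω = 1.9701 m/s, perpendicular to OA.
Rod angle: sinφ = −(r/L) sinθ ⇒ φ = -15.933°; ω_rod = −rω cosθ/√(L²−r²sin²θ) = -4.7694 rad/s.
V_P = V_A + ω_rod × AP, with AP = 0.0636 m along the rod.
Components: V_Px = −rω sinθ − a·ω_rod·sinφ = -1.7558 m/s;  V_Py = rω cosθ + a·ω_rod·cosφ = +0.74937 m/s.
|V_P| = √(V_Px² + V_Py²) = 1.909 m/s.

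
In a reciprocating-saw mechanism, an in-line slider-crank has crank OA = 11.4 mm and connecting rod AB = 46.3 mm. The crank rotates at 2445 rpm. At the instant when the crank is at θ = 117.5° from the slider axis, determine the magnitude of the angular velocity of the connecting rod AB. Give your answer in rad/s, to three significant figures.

ω = 256 rad/s (converted from 2445 rpm).
The rod makes angle φ with the slider axis where L sinφ = r sinθ; differentiating, L cosφ·φ̇ = r ω cosθ.
L cosφ = √(L² − r² sin²θ) = 0.045182 m.
|ω_rod| = r ω |cosθ| / √(L² − r² sin²θ) = 0.0114·256·0.46175/0.045182 = 29.83 rad/s.

29.8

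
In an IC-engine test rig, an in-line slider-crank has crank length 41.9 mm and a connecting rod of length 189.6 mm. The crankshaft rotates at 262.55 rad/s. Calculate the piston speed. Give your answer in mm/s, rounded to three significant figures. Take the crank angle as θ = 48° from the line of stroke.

9400

ω = 262.6 rad/s
For an in-line slider-crank, x = r cosθ + √(L² − r² sin²θ), so v = −rω sinθ·[1 + r cosθ/√(L² − r² sin²θ)].
With r = 0.0419 m, L = 0.1896 m, θ = 48°: √(L² − r² sin²θ) = 0.18703 m.
v = −0.0419·262.6·0.74314·[1 + 0.0419·0.66913/0.18703] = -9.4007 m/s.
|v| = 9.4007 m/s = 9400.7 mm/s.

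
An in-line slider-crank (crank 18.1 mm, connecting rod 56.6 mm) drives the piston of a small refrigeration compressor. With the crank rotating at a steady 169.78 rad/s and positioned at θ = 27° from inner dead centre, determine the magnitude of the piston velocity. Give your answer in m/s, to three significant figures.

ω = 169.8 rad/s
For an in-line slider-crank, x = r cosθ + √(L² − r² sin²θ), so v = −rω sinθ·[1 + r cosθ/√(L² − r² sin²θ)].
With r = 0.0181 m, L = 0.0566 m, θ = 27°: √(L² − r² sin²θ) = 0.056 m.
v = −0.0181·169.8·0.45399·[1 + 0.0181·0.89101/0.056] = -1.7969 m/s.
|v| = 1.7969 m/s.

1.80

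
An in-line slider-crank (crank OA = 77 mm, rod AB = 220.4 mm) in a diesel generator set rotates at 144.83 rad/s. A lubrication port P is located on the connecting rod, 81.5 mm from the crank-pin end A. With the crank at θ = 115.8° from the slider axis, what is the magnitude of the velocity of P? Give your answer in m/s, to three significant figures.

ω = 144.8 rad/s.  Crank-pin speed |V_A| = rω = 11.152 m/s, perpendicular to OA.
Rod angle: sinφ = −(r/L) sinθ ⇒ φ = -18.333°; ω_rod = −rω cosθ/√(L²−r²sin²θ) = +23.2 rad/s.
V_P = V_A + ω_rod × AP, with AP = 0.0815 m along the rod.
Components: V_Px = −rω sinθ − a·ω_rod·sinφ = -9.4456 m/s;  V_Py = rω cosθ + a·ω_rod·cosφ = -3.0589 m/s.
|V_P| = √(V_Px² + V_Py²) = 9.9285 m/s.

9.93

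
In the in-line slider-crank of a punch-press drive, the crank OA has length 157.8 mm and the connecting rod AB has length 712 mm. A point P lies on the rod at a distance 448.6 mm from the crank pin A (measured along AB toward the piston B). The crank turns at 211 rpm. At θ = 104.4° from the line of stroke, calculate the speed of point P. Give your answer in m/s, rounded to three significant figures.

3.27

ω = 22.1 rad/s.  Crank-pin speed |V_A| = rω = 3.4867 m/s, perpendicular to OA.
Rod angle: sinφ = −(r/L) sinθ ⇒ φ = -12.396°; ω_rod = −rω cosθ/√(L²−r²sin²θ) = +1.2469 rad/s.
V_P = V_A + ω_rod × AP, with AP = 0.4486 m along the rod.
Components: V_Px = −rω sinθ − a·ω_rod·sinφ = -3.2571 m/s;  V_Py = rω cosθ + a·ω_rod·cosφ = -0.32078 m/s.
|V_P| = √(V_Px² + V_Py²) = 3.2729 m/s.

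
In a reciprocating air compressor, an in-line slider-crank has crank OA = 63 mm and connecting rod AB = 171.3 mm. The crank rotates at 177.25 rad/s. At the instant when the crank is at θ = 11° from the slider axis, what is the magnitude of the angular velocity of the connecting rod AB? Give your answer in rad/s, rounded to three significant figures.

ω = 177.2 rad/s
The rod makes angle φ with the slider axis where L sinφ = r sinθ; differentiating, L cosφ·φ̇ = r ω cosθ.
L cosφ = √(L² − r² sin²θ) = 0.17088 m.
|ω_rod| = r ω |cosθ| / √(L² − r² sin²θ) = 0.063·177.2·0.98163/0.17088 = 64.149 rad/s.

64.1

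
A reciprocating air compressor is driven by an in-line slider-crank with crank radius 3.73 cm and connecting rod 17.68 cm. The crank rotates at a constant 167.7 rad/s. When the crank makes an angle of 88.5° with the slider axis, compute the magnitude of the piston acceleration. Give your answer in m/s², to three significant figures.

199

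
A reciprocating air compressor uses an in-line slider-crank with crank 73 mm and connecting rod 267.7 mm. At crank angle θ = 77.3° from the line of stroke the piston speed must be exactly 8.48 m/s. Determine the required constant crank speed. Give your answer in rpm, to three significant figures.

For an in-line slider-crank, |v_piston| = rω|sinθ|·[1 + r cosθ/√(L² − r² sin²θ)].
With r = 0.073 m, L = 0.2677 m, θ = 77.3°: the bracketed kinematic factor |dx/dθ| = 0.075643 m.
ω = v/|dx/dθ| = 8.48/0.075643 = 112.11 rad/s.
N = 60ω/(2π) = 1070.5 rpm.

1070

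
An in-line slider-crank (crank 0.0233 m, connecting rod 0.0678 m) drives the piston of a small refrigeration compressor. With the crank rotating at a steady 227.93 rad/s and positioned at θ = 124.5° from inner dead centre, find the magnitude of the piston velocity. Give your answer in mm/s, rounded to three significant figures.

3490

ω = 227.9 rad/s
For an in-line slider-crank, x = r cosθ + √(L² − r² sin²θ), so v = −rω sinθ·[1 + r cosθ/√(L² − r² sin²θ)].
With r = 0.0233 m, L = 0.0678 m, θ = 124.5°: √(L² − r² sin²θ) = 0.065024 m.
v = −0.0233·227.9·0.82413·[1 + 0.0233·-0.56641/0.065024] = -3.4884 m/s.
|v| = 3.4884 m/s = 3488.4 mm/s.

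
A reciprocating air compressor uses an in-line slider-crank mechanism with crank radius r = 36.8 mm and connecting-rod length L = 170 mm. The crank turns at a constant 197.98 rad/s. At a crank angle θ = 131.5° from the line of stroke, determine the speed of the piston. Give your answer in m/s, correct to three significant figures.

4.66

ω = 198 rad/s
For an in-line slider-crank, x = r cosθ + √(L² − r² sin²θ), so v = −rω sinθ·[1 + r cosθ/√(L² − r² sin²θ)].
With r = 0.0368 m, L = 0.17 m, θ = 131.5°: √(L² − r² sin²θ) = 0.16775 m.
v = −0.0368·198·0.74896·[1 + 0.0368·-0.66262/0.16775] = -4.6635 m/s.
|v| = 4.6635 m/s.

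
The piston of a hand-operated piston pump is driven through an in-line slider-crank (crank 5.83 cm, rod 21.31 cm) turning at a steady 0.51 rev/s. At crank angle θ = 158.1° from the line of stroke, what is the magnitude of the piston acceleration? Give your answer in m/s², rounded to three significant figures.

0.435

ω = 2π·0.51 = 3.204 rad/s
x(θ) = r cosθ + √(L² − r² sin²θ); with ω constant, a = ω²·d²x/dθ².
d²x/dθ² = −r cosθ − r²(cos2θ)/√u − r⁴ sin²2θ/(4u^{3/2}),  u = L² − r² sin²θ = 0.0449388 m².
Substituting r = 0.0583 m, L = 0.2131 m, θ = 158.1°: d²x/dθ² = +0.042375 m.
a = ω²·d²x/dθ² = (3.204)²·(+0.042375) = +0.43512 m/s²;  |a| = 0.43512 m/s².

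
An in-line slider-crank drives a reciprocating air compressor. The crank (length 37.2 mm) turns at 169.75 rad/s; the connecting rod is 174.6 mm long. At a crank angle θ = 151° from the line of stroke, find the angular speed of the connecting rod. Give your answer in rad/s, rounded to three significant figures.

ω = 169.8 rad/s
The rod makes angle φ with the slider axis where L sinφ = r sinθ; differentiating, L cosφ·φ̇ = r ω cosθ.
L cosφ = √(L² − r² sin²θ) = 0.17367 m.
|ω_rod| = r ω |cosθ| / √(L² − r² sin²θ) = 0.0372·169.8·0.87462/0.17367 = 31.802 rad/s.

31.8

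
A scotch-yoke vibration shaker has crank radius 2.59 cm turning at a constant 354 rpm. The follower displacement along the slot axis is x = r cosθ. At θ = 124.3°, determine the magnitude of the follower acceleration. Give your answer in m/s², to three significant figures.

20.1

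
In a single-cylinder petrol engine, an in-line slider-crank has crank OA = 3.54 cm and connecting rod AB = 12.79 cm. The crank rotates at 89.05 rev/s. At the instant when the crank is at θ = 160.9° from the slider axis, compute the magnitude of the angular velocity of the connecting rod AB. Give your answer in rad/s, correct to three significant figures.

147

ω = 559.5 rad/s (converted from 89.05 rev/s).
The rod makes angle φ with the slider axis where L sinφ = r sinθ; differentiating, L cosφ·φ̇ = r ω cosθ.
L cosφ = √(L² − r² sin²θ) = 0.12737 m.
|ω_rod| = r ω |cosθ| / √(L² − r² sin²θ) = 0.0354·559.5·0.94495/0.12737 = 146.94 rad/s.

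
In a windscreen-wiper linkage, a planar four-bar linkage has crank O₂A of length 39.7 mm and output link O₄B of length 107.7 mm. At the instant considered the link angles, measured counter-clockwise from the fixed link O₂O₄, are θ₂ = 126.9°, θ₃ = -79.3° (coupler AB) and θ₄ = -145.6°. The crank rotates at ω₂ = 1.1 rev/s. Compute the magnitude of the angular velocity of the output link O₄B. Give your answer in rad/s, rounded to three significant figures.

ω₂ = 6.912 rad/s (from 1.1 rev/s).
Differentiating the loop-closure r₂e^{iθ₂}+r₃e^{iθ₃}=r₁+r₄e^{iθ₄} gives r₂ω₂e^{iθ₂}+r₃ω₃e^{iθ₃}=r₄ω₄e^{iθ₄}.
Eliminating the other unknown: ω₄ = r₂ω₂ sin(θ₂−θ₃) / [r₄ sin(θ₄−θ₃)].
Numerator sine = -0.44151; denominator sine = -0.91566.
Result = 0.0397·6.912·(-0.44151) / (0.1077·(-0.91566)) = +1.2284 rad/s; magnitude 1.2284 rad/s.

1.23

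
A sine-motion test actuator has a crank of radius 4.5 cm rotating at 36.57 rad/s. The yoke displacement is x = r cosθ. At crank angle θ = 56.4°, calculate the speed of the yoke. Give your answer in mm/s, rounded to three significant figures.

1370

ω = 36.57 rad/s
x = r cosθ ⇒ ẋ = −rω sinθ.
|v| = rω|sinθ| = 0.045·36.57·|sin 56.4°| = 1.3707 m/s = 1370.7 mm/s.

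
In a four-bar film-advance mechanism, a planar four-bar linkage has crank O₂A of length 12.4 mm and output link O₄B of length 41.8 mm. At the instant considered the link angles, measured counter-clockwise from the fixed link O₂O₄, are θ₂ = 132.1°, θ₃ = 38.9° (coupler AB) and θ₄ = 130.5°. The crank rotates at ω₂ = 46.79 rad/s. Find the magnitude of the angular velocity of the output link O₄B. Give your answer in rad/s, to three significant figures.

13.9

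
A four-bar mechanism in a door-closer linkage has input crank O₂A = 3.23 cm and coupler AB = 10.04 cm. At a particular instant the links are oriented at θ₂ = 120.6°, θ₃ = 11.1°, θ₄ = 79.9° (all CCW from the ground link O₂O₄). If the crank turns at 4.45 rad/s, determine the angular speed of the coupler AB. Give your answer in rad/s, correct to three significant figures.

ω₂ = 4.45 rad/s
Differentiating the loop-closure r₂e^{iθ₂}+r₃e^{iθ₃}=r₁+r₄e^{iθ₄} gives r₂ω₂e^{iθ₂}+r₃ω₃e^{iθ₃}=r₄ω₄e^{iθ₄}.
Eliminating the other unknown: ω₃ = r₂ω₂ sin(θ₄−θ₂) / [r₃ sin(θ₃−θ₄)].
Numerator sine = -0.65210; denominator sine = -0.93232.
Result = 0.0323·4.45·(-0.65210) / (0.1004·(-0.93232)) = +1.0013 rad/s; magnitude 1.0013 rad/s.

1.00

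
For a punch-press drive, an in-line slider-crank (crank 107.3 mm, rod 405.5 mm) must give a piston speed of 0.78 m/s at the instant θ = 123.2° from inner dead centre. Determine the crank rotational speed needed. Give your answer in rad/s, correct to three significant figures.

10.2

For an in-line slider-crank, |v_piston| = rω|sinθ|·[1 + r cosθ/√(L² − r² sin²θ)].
With r = 0.1073 m, L = 0.4055 m, θ = 123.2°: the bracketed kinematic factor |dx/dθ| = 0.076445 m.
ω = v/|dx/dθ| = 0.78/0.076445 = 10.203 rad/s.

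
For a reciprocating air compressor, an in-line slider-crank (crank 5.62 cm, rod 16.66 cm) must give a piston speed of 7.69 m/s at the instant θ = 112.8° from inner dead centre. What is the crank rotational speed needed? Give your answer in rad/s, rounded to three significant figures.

172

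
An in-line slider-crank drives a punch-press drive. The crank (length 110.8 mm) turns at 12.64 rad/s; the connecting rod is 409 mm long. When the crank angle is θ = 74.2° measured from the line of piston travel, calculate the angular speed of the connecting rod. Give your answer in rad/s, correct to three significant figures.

ω = 12.64 rad/s
The rod makes angle φ with the slider axis where L sinφ = r sinθ; differentiating, L cosφ·φ̇ = r ω cosθ.
L cosφ = √(L² − r² sin²θ) = 0.39486 m.
|ω_rod| = r ω |cosθ| / √(L² − r² sin²θ) = 0.1108·12.64·0.27228/0.39486 = 0.96574 rad/s.

0.966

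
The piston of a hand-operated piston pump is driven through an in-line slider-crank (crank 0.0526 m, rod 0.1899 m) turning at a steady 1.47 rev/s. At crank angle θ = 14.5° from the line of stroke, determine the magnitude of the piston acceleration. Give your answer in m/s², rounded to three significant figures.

ω = 2π·1.47 = 9.236 rad/s
x(θ) = r cosθ + √(L² − r² sin²θ); with ω constant, a = ω²·d²x/dθ².
d²x/dθ² = −r cosθ − r²(cos2θ)/√u − r⁴ sin²2θ/(4u^{3/2}),  u = L² − r² sin²θ = 0.0358886 m².
Substituting r = 0.0526 m, L = 0.1899 m, θ = 14.5°: d²x/dθ² = -0.063764 m.
a = ω²·d²x/dθ² = (9.236)²·(-0.063764) = -5.4397 m/s²;  |a| = 5.4397 m/s².

5.44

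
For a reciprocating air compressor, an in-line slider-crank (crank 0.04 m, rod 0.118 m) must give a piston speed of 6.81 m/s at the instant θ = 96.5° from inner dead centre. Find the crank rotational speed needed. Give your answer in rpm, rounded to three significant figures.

For an in-line slider-crank, |v_piston| = rω|sinθ|·[1 + r cosθ/√(L² − r² sin²θ)].
With r = 0.04 m, L = 0.118 m, θ = 96.5°: the bracketed kinematic factor |dx/dθ| = 0.038123 m.
ω = v/|dx/dθ| = 6.81/0.038123 = 178.63 rad/s.
N = 60ω/(2π) = 1705.8 rpm.

1710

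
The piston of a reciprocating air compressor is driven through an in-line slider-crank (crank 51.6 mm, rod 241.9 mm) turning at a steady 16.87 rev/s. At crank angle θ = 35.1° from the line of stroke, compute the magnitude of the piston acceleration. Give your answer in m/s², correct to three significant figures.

518

ω = 2π·16.9 = 106 rad/s
x(θ) = r cosθ + √(L² − r² sin²θ); with ω constant, a = ω²·d²x/dθ².
d²x/dθ² = −r cosθ − r²(cos2θ)/√u − r⁴ sin²2θ/(4u^{3/2}),  u = L² − r² sin²θ = 0.0576353 m².
Substituting r = 0.0516 m, L = 0.2419 m, θ = 35.1°: d²x/dθ² = -0.046087 m.
a = ω²·d²x/dθ² = (106)²·(-0.046087) = -517.8 m/s²;  |a| = 517.8 m/s².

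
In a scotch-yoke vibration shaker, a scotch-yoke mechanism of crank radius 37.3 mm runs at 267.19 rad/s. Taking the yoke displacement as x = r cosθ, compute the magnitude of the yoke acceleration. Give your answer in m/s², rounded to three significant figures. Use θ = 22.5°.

ω = 267.2 rad/s
x = r cosθ ⇒ ẍ = −rω² cosθ (ω constant).
|a| = rω²|cosθ| = 0.0373·(267.2)²·|cos 22.5°| = 2460.2 m/s².

2460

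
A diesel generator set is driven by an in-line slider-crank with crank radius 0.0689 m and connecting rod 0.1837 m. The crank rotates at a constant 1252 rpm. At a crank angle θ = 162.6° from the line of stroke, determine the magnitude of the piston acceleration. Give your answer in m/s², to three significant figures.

758

ω = 2π·1252/60 = 131.1 rad/s
x(θ) = r cosθ + √(L² − r² sin²θ); with ω constant, a = ω²·d²x/dθ².
d²x/dθ² = −r cosθ − r²(cos2θ)/√u − r⁴ sin²2θ/(4u^{3/2}),  u = L² − r² sin²θ = 0.0333212 m².
Substituting r = 0.0689 m, L = 0.1837 m, θ = 162.6°: d²x/dθ² = +0.04409 m.
a = ω²·d²x/dθ² = (131.1)²·(+0.04409) = +757.9 m/s²;  |a| = 757.9 m/s².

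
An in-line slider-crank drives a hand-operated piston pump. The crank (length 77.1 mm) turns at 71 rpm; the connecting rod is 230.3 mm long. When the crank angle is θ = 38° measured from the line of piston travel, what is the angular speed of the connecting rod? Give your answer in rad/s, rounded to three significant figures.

2.00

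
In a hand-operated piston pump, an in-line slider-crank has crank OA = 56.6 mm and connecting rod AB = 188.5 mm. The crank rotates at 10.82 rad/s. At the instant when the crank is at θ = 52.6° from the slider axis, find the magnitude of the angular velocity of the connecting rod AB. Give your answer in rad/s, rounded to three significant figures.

2.03

ω = 10.82 rad/s
The rod makes angle φ with the slider axis where L sinφ = r sinθ; differentiating, L cosφ·φ̇ = r ω cosθ.
L cosφ = √(L² − r² sin²θ) = 0.18306 m.
|ω_rod| = r ω |cosθ| / √(L² − r² sin²θ) = 0.0566·10.82·0.60738/0.18306 = 2.0319 rad/s.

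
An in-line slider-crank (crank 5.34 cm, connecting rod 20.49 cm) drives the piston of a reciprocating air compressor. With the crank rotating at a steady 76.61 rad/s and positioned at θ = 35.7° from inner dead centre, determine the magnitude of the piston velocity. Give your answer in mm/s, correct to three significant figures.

ω = 76.61 rad/s
For an in-line slider-crank, x = r cosθ + √(L² − r² sin²θ), so v = −rω sinθ·[1 + r cosθ/√(L² − r² sin²θ)].
With r = 0.0534 m, L = 0.2049 m, θ = 35.7°: √(L² − r² sin²θ) = 0.20252 m.
v = −0.0534·76.61·0.58354·[1 + 0.0534·0.81208/0.20252] = -2.8984 m/s.
|v| = 2.8984 m/s = 2898.4 mm/s.

2900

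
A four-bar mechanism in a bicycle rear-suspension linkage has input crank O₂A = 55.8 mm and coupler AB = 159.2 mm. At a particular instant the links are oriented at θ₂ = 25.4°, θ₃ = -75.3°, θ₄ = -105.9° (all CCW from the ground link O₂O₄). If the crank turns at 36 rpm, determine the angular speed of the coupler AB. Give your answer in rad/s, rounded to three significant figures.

1.95

ω₂ = 3.77 rad/s (from 36 rpm).
Differentiating the loop-closure r₂e^{iθ₂}+r₃e^{iθ₃}=r₁+r₄e^{iθ₄} gives r₂ω₂e^{iθ₂}+r₃ω₃e^{iθ₃}=r₄ω₄e^{iθ₄}.
Eliminating the other unknown: ω₃ = r₂ω₂ sin(θ₄−θ₂) / [r₃ sin(θ₃−θ₄)].
Numerator sine = -0.75126; denominator sine = +0.50904.
Result = 0.0558·3.77·(-0.75126) / (0.1592·(+0.50904)) = -1.9501 rad/s; magnitude 1.9501 rad/s.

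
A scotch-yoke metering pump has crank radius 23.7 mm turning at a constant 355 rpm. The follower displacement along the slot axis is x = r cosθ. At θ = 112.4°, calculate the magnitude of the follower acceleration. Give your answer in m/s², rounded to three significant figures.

12.5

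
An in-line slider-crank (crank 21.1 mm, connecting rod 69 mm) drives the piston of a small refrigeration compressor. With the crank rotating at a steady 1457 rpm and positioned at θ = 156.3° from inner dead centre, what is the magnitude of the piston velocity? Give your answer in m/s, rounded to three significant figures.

0.929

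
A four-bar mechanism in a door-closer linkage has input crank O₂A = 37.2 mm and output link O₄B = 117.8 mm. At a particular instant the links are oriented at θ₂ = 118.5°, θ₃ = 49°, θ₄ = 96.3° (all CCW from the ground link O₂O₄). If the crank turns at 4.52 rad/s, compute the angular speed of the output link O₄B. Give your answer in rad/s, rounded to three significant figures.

ω₂ = 4.52 rad/s
Differentiating the loop-closure r₂e^{iθ₂}+r₃e^{iθ₃}=r₁+r₄e^{iθ₄} gives r₂ω₂e^{iθ₂}+r₃ω₃e^{iθ₃}=r₄ω₄e^{iθ₄}.
Eliminating the other unknown: ω₄ = r₂ω₂ sin(θ₂−θ₃) / [r₄ sin(θ₄−θ₃)].
Numerator sine = +0.93667; denominator sine = +0.73491.
Result = 0.0372·4.52·(+0.93667) / (0.1178·(+0.73491)) = +1.8192 rad/s; magnitude 1.8192 rad/s.

1.82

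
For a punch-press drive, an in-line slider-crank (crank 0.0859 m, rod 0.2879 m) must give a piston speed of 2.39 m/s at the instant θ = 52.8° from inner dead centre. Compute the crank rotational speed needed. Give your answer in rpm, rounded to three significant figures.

For an in-line slider-crank, |v_piston| = rω|sinθ|·[1 + r cosθ/√(L² − r² sin²θ)].
With r = 0.0859 m, L = 0.2879 m, θ = 52.8°: the bracketed kinematic factor |dx/dθ| = 0.081129 m.
ω = v/|dx/dθ| = 2.39/0.081129 = 29.459 rad/s.
N = 60ω/(2π) = 281.32 rpm.

281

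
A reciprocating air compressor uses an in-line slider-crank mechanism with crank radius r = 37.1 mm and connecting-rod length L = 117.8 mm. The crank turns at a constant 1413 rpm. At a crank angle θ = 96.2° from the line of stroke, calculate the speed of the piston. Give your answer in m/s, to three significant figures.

ω = 2π·1413/60 = 148 rad/s
For an in-line slider-crank, x = r cosθ + √(L² − r² sin²θ), so v = −rω sinθ·[1 + r cosθ/√(L² − r² sin²θ)].
With r = 0.0371 m, L = 0.1178 m, θ = 96.2°: √(L² − r² sin²θ) = 0.11188 m.
v = −0.0371·148·0.99415·[1 + 0.0371·-0.10800/0.11188] = -5.2621 m/s.
|v| = 5.2621 m/s.

5.26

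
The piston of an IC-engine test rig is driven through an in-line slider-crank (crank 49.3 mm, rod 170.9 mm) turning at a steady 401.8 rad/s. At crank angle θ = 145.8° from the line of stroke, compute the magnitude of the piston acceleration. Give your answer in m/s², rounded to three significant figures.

ω = 401.8 rad/s
x(θ) = r cosθ + √(L² − r² sin²θ); with ω constant, a = ω²·d²x/dθ².
d²x/dθ² = −r cosθ − r²(cos2θ)/√u − r⁴ sin²2θ/(4u^{3/2}),  u = L² − r² sin²θ = 0.0284389 m².
Substituting r = 0.0493 m, L = 0.1709 m, θ = 145.8°: d²x/dθ² = +0.035203 m.
a = ω²·d²x/dθ² = (401.8)²·(+0.035203) = +5683.3 m/s²;  |a| = 5683.3 m/s².

5680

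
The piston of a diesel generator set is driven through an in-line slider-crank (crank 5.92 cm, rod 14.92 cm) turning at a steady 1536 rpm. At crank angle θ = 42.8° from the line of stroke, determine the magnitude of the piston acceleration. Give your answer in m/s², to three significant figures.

ω = 2π·1536/60 = 160.8 rad/s
x(θ) = r cosθ + √(L² − r² sin²θ); with ω constant, a = ω²·d²x/dθ².
d²x/dθ² = −r cosθ − r²(cos2θ)/√u − r⁴ sin²2θ/(4u^{3/2}),  u = L² − r² sin²θ = 0.0206428 m².
Substituting r = 0.0592 m, L = 0.1492 m, θ = 42.8°: d²x/dθ² = -0.046337 m.
a = ω²·d²x/dθ² = (160.8)²·(-0.046337) = -1198.9 m/s²;  |a| = 1198.9 m/s².

1200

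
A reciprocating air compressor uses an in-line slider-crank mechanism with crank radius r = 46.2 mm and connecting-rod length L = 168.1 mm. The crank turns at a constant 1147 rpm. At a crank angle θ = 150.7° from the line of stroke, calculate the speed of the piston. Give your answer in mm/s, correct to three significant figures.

ω = 2π·1147/60 = 120.1 rad/s
For an in-line slider-crank, x = r cosθ + √(L² − r² sin²θ), so v = −rω sinθ·[1 + r cosθ/√(L² − r² sin²θ)].
With r = 0.0462 m, L = 0.1681 m, θ = 150.7°: √(L² − r² sin²θ) = 0.16657 m.
v = −0.0462·120.1·0.48938·[1 + 0.0462·-0.87207/0.16657] = -2.0588 m/s.
|v| = 2.0588 m/s = 2058.8 mm/s.

2060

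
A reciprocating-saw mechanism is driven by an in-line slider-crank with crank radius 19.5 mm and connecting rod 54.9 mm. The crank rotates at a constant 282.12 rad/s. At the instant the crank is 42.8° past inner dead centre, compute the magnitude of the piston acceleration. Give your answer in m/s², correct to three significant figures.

1200

ω = 282.1 rad/s
x(θ) = r cosθ + √(L² − r² sin²θ); with ω constant, a = ω²·d²x/dθ².
d²x/dθ² = −r cosθ − r²(cos2θ)/√u − r⁴ sin²2θ/(4u^{3/2}),  u = L² − r² sin²θ = 0.00283847 m².
Substituting r = 0.0195 m, L = 0.0549 m, θ = 42.8°: d²x/dθ² = -0.015093 m.
a = ω²·d²x/dθ² = (282.1)²·(-0.015093) = -1201.3 m/s²;  |a| = 1201.3 m/s².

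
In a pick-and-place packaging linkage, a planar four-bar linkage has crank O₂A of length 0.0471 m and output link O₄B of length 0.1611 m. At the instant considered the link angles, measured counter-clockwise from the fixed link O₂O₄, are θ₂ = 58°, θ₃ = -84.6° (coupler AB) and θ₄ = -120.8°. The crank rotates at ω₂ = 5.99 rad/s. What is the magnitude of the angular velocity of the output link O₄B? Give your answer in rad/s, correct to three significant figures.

1.80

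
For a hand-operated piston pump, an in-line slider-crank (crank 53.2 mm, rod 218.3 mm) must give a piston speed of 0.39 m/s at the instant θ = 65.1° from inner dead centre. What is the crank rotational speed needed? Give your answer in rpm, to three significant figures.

69.8

For an in-line slider-crank, |v_piston| = rω|sinθ|·[1 + r cosθ/√(L² − r² sin²θ)].
With r = 0.0532 m, L = 0.2183 m, θ = 65.1°: the bracketed kinematic factor |dx/dθ| = 0.053332 m.
ω = v/|dx/dθ| = 0.39/0.053332 = 7.3127 rad/s.
N = 60ω/(2π) = 69.831 rpm.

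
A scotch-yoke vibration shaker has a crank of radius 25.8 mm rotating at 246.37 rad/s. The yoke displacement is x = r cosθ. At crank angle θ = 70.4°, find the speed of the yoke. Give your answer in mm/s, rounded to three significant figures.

5990

ω = 246.4 rad/s
x = r cosθ ⇒ ẋ = −rω sinθ.
|v| = rω|sinθ| = 0.0258·246.4·|sin 70.4°| = 5.988 m/s = 5988 mm/s.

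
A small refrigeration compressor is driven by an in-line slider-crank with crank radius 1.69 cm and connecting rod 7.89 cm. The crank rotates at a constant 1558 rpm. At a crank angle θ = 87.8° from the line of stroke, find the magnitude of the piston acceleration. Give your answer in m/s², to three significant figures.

ω = 2π·1558/60 = 163.2 rad/s
x(θ) = r cosθ + √(L² − r² sin²θ); with ω constant, a = ω²·d²x/dθ².
d²x/dθ² = −r cosθ − r²(cos2θ)/√u − r⁴ sin²2θ/(4u^{3/2}),  u = L² − r² sin²θ = 0.00594002 m².
Substituting r = 0.0169 m, L = 0.0789 m, θ = 87.8°: d²x/dθ² = +0.0030458 m.
a = ω²·d²x/dθ² = (163.2)²·(+0.0030458) = +81.077 m/s²;  |a| = 81.077 m/s².

81.1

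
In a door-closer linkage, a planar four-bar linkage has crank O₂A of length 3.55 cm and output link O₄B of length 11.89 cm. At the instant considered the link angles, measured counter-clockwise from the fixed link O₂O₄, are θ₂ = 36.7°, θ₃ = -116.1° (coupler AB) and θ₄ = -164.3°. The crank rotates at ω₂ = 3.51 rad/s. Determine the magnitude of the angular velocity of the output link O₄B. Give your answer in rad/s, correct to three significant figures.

ω₂ = 3.51 rad/s
Differentiating the loop-closure r₂e^{iθ₂}+r₃e^{iθ₃}=r₁+r₄e^{iθ₄} gives r₂ω₂e^{iθ₂}+r₃ω₃e^{iθ₃}=r₄ω₄e^{iθ₄}.
Eliminating the other unknown: ω₄ = r₂ω₂ sin(θ₂−θ₃) / [r₄ sin(θ₄−θ₃)].
Numerator sine = +0.45710; denominator sine = -0.74548.
Result = 0.0355·3.51·(+0.45710) / (0.1189·(-0.74548)) = -0.64258 rad/s; magnitude 0.64258 rad/s.

0.643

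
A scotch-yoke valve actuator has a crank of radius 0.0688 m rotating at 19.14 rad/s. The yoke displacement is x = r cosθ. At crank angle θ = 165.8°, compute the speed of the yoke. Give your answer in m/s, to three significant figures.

ω = 19.14 rad/s
x = r cosθ ⇒ ẋ = −rω sinθ.
|v| = rω|sinθ| = 0.0688·19.14·|sin 165.8°| = 0.32303 m/s.

0.323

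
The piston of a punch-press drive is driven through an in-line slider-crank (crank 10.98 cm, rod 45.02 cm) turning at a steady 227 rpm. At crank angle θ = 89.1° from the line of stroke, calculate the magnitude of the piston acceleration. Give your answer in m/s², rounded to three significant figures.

ω = 2π·227/60 = 23.77 rad/s
x(θ) = r cosθ + √(L² − r² sin²θ); with ω constant, a = ω²·d²x/dθ².
d²x/dθ² = −r cosθ − r²(cos2θ)/√u − r⁴ sin²2θ/(4u^{3/2}),  u = L² − r² sin²θ = 0.190627 m².
Substituting r = 0.1098 m, L = 0.4502 m, θ = 89.1°: d²x/dθ² = +0.025874 m.
a = ω²·d²x/dθ² = (23.77)²·(+0.025874) = +14.621 m/s²;  |a| = 14.621 m/s².

14.6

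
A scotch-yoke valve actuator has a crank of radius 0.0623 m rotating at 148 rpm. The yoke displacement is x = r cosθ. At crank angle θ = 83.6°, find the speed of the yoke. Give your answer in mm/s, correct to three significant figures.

ω = 15.5 rad/s (from 148 rpm).
x = r cosθ ⇒ ẋ = −rω sinθ.
|v| = rω|sinθ| = 0.0623·15.5·|sin 83.6°| = 0.95954 m/s = 959.54 mm/s.

960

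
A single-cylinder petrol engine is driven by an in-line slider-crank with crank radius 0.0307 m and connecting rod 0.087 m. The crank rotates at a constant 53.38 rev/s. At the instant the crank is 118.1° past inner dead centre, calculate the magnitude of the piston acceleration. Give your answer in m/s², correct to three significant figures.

ω = 2π·53.4 = 335.4 rad/s
x(θ) = r cosθ + √(L² − r² sin²θ); with ω constant, a = ω²·d²x/dθ².
d²x/dθ² = −r cosθ − r²(cos2θ)/√u − r⁴ sin²2θ/(4u^{3/2}),  u = L² − r² sin²θ = 0.0068356 m².
Substituting r = 0.0307 m, L = 0.087 m, θ = 118.1°: d²x/dθ² = +0.02053 m.
a = ω²·d²x/dθ² = (335.4)²·(+0.02053) = +2309.5 m/s²;  |a| = 2309.5 m/s².

2310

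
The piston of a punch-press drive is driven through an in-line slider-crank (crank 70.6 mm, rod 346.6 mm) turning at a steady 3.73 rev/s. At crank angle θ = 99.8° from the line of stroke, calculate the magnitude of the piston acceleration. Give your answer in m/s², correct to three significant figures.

14.2

ω = 2π·3.73 = 23.44 rad/s
x(θ) = r cosθ + √(L² − r² sin²θ); with ω constant, a = ω²·d²x/dθ².
d²x/dθ² = −r cosθ − r²(cos2θ)/√u − r⁴ sin²2θ/(4u^{3/2}),  u = L² − r² sin²θ = 0.115292 m².
Substituting r = 0.0706 m, L = 0.3466 m, θ = 99.8°: d²x/dθ² = +0.025828 m.
a = ω²·d²x/dθ² = (23.44)²·(+0.025828) = +14.186 m/s²;  |a| = 14.186 m/s².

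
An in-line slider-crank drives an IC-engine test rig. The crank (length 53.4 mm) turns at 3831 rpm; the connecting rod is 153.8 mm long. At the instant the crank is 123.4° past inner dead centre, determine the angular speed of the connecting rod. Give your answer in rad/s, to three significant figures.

80.1

ω = 401.2 rad/s (converted from 3831 rpm).
The rod makes angle φ with the slider axis where L sinφ = r sinθ; differentiating, L cosφ·φ̇ = r ω cosθ.
L cosφ = √(L² − r² sin²θ) = 0.1472 m.
|ω_rod| = r ω |cosθ| / √(L² − r² sin²θ) = 0.0534·401.2·0.55048/0.1472 = 80.117 rad/s.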